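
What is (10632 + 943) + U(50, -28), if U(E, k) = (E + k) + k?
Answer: 11569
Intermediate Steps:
U(E, k) = E + 2*k
(10632 + 943) + U(50, -28) = (10632 + 943) + (50 + 2*(-28)) = 11575 + (50 - 56) = 11575 - 6 = 11569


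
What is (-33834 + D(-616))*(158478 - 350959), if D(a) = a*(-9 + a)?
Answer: -67592782846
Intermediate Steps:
(-33834 + D(-616))*(158478 - 350959) = (-33834 - 616*(-9 - 616))*(158478 - 350959) = (-33834 - 616*(-625))*(-192481) = (-33834 + 385000)*(-192481) = 351166*(-192481) = -67592782846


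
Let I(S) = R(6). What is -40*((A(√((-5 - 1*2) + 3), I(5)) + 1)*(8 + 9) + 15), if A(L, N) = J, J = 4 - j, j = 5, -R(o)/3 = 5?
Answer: -600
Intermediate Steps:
R(o) = -15 (R(o) = -3*5 = -15)
I(S) = -15
J = -1 (J = 4 - 1*5 = 4 - 5 = -1)
A(L, N) = -1
-40*((A(√((-5 - 1*2) + 3), I(5)) + 1)*(8 + 9) + 15) = -40*((-1 + 1)*(8 + 9) + 15) = -40*(0*17 + 15) = -40*(0 + 15) = -40*15 = -600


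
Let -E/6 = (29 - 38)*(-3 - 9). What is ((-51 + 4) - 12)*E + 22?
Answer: 38254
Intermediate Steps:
E = -648 (E = -6*(29 - 38)*(-3 - 9) = -(-54)*(-12) = -6*108 = -648)
((-51 + 4) - 12)*E + 22 = ((-51 + 4) - 12)*(-648) + 22 = (-47 - 12)*(-648) + 22 = -59*(-648) + 22 = 38232 + 22 = 38254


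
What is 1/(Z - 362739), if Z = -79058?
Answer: -1/441797 ≈ -2.2635e-6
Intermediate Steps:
1/(Z - 362739) = 1/(-79058 - 362739) = 1/(-441797) = -1/441797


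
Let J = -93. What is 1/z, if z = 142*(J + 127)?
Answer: 1/4828 ≈ 0.00020713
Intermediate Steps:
z = 4828 (z = 142*(-93 + 127) = 142*34 = 4828)
1/z = 1/4828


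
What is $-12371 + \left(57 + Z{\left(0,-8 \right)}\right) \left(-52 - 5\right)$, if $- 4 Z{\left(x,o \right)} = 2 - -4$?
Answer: $- \frac{31069}{2} \approx -15535.0$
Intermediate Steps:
$Z{\left(x,o \right)} = - \frac{3}{2}$ ($Z{\left(x,o \right)} = - \frac{2 - -4}{4} = - \frac{2 + 4}{4} = \left(- \frac{1}{4}\right) 6 = - \frac{3}{2}$)
$-12371 + \left(57 + Z{\left(0,-8 \right)}\right) \left(-52 - 5\right) = -12371 + \left(57 - \frac{3}{2}\right) \left(-52 - 5\right) = -12371 + \frac{111}{2} \left(-57\right) = -12371 - \frac{6327}{2} = - \frac{31069}{2}$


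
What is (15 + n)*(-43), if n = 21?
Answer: -1548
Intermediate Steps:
(15 + n)*(-43) = (15 + 21)*(-43) = 36*(-43) = -1548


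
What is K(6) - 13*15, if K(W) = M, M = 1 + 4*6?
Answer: -170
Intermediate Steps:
M = 25 (M = 1 + 24 = 25)
K(W) = 25
K(6) - 13*15 = 25 - 13*15 = 25 - 195 = -170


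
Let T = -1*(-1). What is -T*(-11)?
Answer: 11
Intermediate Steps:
T = 1
-T*(-11) = -1*1*(-11) = -1*(-11) = 11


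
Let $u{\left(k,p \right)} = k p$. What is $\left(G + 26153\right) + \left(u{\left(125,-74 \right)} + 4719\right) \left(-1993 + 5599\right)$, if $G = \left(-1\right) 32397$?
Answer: $-16345030$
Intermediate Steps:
$G = -32397$
$\left(G + 26153\right) + \left(u{\left(125,-74 \right)} + 4719\right) \left(-1993 + 5599\right) = \left(-32397 + 26153\right) + \left(125 \left(-74\right) + 4719\right) \left(-1993 + 5599\right) = -6244 + \left(-9250 + 4719\right) 3606 = -6244 - 16338786 = -16345030$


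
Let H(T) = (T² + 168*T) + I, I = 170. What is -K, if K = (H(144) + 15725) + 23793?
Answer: -84616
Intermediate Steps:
H(T) = 170 + T² + 168*T (H(T) = (T² + 168*T) + 170 = 170 + T² + 168*T)
K = 84616 (K = ((170 + 144² + 168*144) + 15725) + 23793 = ((170 + 20736 + 24192) + 15725) + 23793 = (45098 + 15725) + 23793 = 60823 + 23793 = 84616)
-K = -1*84616 = -84616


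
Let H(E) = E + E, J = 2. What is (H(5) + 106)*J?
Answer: 232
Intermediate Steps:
H(E) = 2*E
(H(5) + 106)*J = (2*5 + 106)*2 = (10 + 106)*2 = 116*2 = 232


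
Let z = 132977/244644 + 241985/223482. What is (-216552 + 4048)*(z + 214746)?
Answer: -34652941331401371354/759354589 ≈ -4.5635e+10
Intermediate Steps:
z = 4939896903/3037418356 (z = 132977*(1/244644) + 241985*(1/223482) = 132977/244644 + 241985/223482 = 4939896903/3037418356 ≈ 1.6263)
(-216552 + 4048)*(z + 214746) = (-216552 + 4048)*(4939896903/3037418356 + 214746) = -212504*652278382174479/3037418356 = -34652941331401371354/759354589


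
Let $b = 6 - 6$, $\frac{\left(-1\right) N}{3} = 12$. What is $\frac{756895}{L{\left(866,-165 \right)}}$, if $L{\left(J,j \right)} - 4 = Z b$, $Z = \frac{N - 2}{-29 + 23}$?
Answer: $\frac{756895}{4} \approx 1.8922 \cdot 10^{5}$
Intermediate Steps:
$N = -36$ ($N = \left(-3\right) 12 = -36$)
$b = 0$ ($b = 6 - 6 = 0$)
$Z = \frac{19}{3}$ ($Z = \frac{-36 - 2}{-29 + 23} = - \frac{38}{-6} = \left(-38\right) \left(- \frac{1}{6}\right) = \frac{19}{3} \approx 6.3333$)
$L{\left(J,j \right)} = 4$ ($L{\left(J,j \right)} = 4 + \frac{19}{3} \cdot 0 = 4 + 0 = 4$)
$\frac{756895}{L{\left(866,-165 \right)}} = \frac{756895}{4}$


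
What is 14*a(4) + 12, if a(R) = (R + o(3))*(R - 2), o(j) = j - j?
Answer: 124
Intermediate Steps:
o(j) = 0
a(R) = R*(-2 + R) (a(R) = (R + 0)*(R - 2) = R*(-2 + R))
14*a(4) + 12 = 14*(4*(-2 + 4)) + 12 = 14*(4*2) + 12 = 14*8 + 12 = 112 + 12 = 124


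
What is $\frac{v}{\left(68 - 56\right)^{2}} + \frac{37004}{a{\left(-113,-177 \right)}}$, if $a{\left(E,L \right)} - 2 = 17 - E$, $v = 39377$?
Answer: $\frac{79745}{144} \approx 553.79$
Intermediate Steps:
$a{\left(E,L \right)} = 19 - E$ ($a{\left(E,L \right)} = 2 - \left(-17 + E\right) = 19 - E$)
$\frac{v}{\left(68 - 56\right)^{2}} + \frac{37004}{a{\left(-113,-177 \right)}} = \frac{39377}{\left(68 - 56\right)^{2}} + \frac{37004}{19 - -113} = \frac{39377}{12^{2}} + \frac{37004}{19 + 113} = \frac{39377}{144} + \frac{37004}{132} = 39377 \cdot \frac{1}{144} + 37004 \cdot \frac{1}{132} = \frac{39377}{144} + \frac{841}{3} = \frac{79745}{144}$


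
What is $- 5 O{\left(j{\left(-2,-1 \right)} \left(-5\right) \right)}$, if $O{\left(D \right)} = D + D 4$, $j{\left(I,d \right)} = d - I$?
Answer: $125$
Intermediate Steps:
$O{\left(D \right)} = 5 D$ ($O{\left(D \right)} = D + 4 D = 5 D$)
$- 5 O{\left(j{\left(-2,-1 \right)} \left(-5\right) \right)} = - 5 \cdot 5 \left(-1 - -2\right) \left(-5\right) = - 5 \cdot 5 \left(-1 + 2\right) \left(-5\right) = - 5 \cdot 5 \cdot 1 \left(-5\right) = - 5 \cdot 5 \left(-5\right) = \left(-5\right) \left(-25\right) = 125$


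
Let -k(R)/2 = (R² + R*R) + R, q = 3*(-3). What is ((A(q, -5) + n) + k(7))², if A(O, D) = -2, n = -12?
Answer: 50176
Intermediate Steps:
q = -9
k(R) = -4*R² - 2*R (k(R) = -2*((R² + R*R) + R) = -2*((R² + R²) + R) = -2*(2*R² + R) = -2*(R + 2*R²) = -4*R² - 2*R)
((A(q, -5) + n) + k(7))² = ((-2 - 12) - 2*7*(1 + 2*7))² = (-14 - 2*7*(1 + 14))² = (-14 - 2*7*15)² = (-14 - 210)² = (-224)² = 50176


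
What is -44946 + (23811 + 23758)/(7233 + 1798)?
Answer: -405859757/9031 ≈ -44941.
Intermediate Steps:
-44946 + (23811 + 23758)/(7233 + 1798) = -44946 + 47569/9031 = -405859757/9031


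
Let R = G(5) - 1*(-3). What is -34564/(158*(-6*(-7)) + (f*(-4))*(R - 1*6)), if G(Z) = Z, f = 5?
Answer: -8641/1649 ≈ -5.2401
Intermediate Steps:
R = 8 (R = 5 - 1*(-3) = 5 + 3 = 8)
-34564/(158*(-6*(-7)) + (f*(-4))*(R - 1*6)) = -34564/(158*(-6*(-7)) + (5*(-4))*(8 - 1*6)) = -34564/(158*42 - 20*(8 - 6)) = -34564/(6636 - 20*2) = -34564/(6636 - 40) = -34564/6596 = -34564*1/6596 = -8641/1649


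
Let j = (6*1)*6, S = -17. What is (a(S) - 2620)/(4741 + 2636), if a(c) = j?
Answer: -2584/7377 ≈ -0.35028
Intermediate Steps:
j = 36 (j = 6*6 = 36)
a(c) = 36
(a(S) - 2620)/(4741 + 2636) = (36 - 2620)/(4741 + 2636) = -2584/7377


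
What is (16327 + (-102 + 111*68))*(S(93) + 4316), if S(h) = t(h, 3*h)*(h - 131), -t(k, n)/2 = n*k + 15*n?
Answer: 54543535004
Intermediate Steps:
t(k, n) = -30*n - 2*k*n (t(k, n) = -2*(n*k + 15*n) = -2*(k*n + 15*n) = -2*(15*n + k*n) = -30*n - 2*k*n)
S(h) = -6*h*(-131 + h)*(15 + h) (S(h) = (-2*3*h*(15 + h))*(h - 131) = (-6*h*(15 + h))*(-131 + h) = -6*h*(-131 + h)*(15 + h))
(16327 + (-102 + 111*68))*(S(93) + 4316) = (16327 + (-102 + 111*68))*(-6*93*(-131 + 93)*(15 + 93) + 4316) = (16327 + (-102 + 7548))*(-6*93*(-38)*108 + 4316) = (16327 + 7446)*(2290032 + 4316) = 23773*2294348 = 54543535004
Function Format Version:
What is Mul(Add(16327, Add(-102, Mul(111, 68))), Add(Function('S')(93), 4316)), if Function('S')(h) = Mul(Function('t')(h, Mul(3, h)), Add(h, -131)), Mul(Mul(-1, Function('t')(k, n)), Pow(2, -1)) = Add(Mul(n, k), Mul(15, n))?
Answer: 54543535004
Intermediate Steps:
Function('t')(k, n) = Add(Mul(-30, n), Mul(-2, k, n)) (Function('t')(k, n) = Mul(-2, Add(Mul(n, k), Mul(15, n))) = Mul(-2, Add(Mul(k, n), Mul(15, n))) = Mul(-2, Add(Mul(15, n), Mul(k, n))) = Add(Mul(-30, n), Mul(-2, k, n)))
Function('S')(h) = Mul(-6, h, Add(-131, h), Add(15, h)) (Function('S')(h) = Mul(Mul(-2, Mul(3, h), Add(15, h)), Add(h, -131)) = Mul(Mul(-6, h, Add(15, h)), Add(-131, h)) = Mul(-6, h, Add(-131, h), Add(15, h)))
Mul(Add(16327, Add(-102, Mul(111, 68))), Add(Function('S')(93), 4316)) = Mul(Add(16327, Add(-102, Mul(111, 68))), Add(Mul(-6, 93, Add(-131, 93), Add(15, 93)), 4316)) = Mul(Add(16327, Add(-102, 7548)), Add(Mul(-6, 93, -38, 108), 4316)) = Mul(Add(16327, 7446), Add(2290032, 4316)) = Mul(23773, 2294348) = 54543535004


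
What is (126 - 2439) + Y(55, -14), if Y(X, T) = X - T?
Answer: -2244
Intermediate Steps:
(126 - 2439) + Y(55, -14) = (126 - 2439) + (55 - 1*(-14)) = -2313 + (55 + 14) = -2313 + 69 = -2244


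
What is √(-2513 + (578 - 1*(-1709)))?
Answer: I*√226 ≈ 15.033*I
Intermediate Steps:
√(-2513 + (578 - 1*(-1709))) = √(-2513 + (578 + 1709)) = √(-2513 + 2287) = √(-226) = I*√226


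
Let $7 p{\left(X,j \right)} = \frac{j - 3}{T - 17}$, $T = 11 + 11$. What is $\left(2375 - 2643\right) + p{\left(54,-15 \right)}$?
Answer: $- \frac{9398}{35} \approx -268.51$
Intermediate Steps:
$T = 22$
$p{\left(X,j \right)} = - \frac{3}{35} + \frac{j}{35}$ ($p{\left(X,j \right)} = \frac{\left(j - 3\right) \frac{1}{22 - 17}}{7} = \frac{\left(-3 + j\right) \frac{1}{5}}{7} = \frac{- \frac{3}{5} + \frac{j}{5}}{7} = - \frac{3}{35} + \frac{j}{35}$)
$\left(2375 - 2643\right) + p{\left(54,-15 \right)} = \left(2375 - 2643\right) + \left(- \frac{3}{35} + \frac{1}{35} \left(-15\right)\right) = -268 - \frac{18}{35} = - \frac{9398}{35}$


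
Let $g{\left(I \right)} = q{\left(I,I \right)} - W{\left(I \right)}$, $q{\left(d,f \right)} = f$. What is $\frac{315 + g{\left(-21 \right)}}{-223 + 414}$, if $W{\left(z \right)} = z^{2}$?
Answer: $- \frac{147}{191} \approx -0.76963$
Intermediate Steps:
$g{\left(I \right)} = I - I^{2}$
$\frac{315 + g{\left(-21 \right)}}{-223 + 414} = \frac{315 - 21 \left(1 - -21\right)}{-223 + 414} = \frac{315 - 21 \left(1 + 21\right)}{191} = \left(315 - 462\right) \frac{1}{191} = \left(-147\right) \frac{1}{191} = - \frac{147}{191}$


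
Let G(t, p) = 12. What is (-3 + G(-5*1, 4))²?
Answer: 81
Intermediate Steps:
(-3 + G(-5*1, 4))² = (-3 + 12)² = 9² = 81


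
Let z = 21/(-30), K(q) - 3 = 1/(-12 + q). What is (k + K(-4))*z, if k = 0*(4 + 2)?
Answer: -329/160 ≈ -2.0563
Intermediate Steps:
K(q) = 3 + 1/(-12 + q)
k = 0 (k = 0*6 = 0)
z = -7/10 (z = 21*(-1/30) = -7/10 ≈ -0.70000)
(k + K(-4))*z = (0 + (-35 + 3*(-4))/(-12 - 4))*(-7/10) = (0 + (-35 - 12)/(-16))*(-7/10) = (0 - 1/16*(-47))*(-7/10) = (0 + 47/16)*(-7/10) = (47/16)*(-7/10) = -329/160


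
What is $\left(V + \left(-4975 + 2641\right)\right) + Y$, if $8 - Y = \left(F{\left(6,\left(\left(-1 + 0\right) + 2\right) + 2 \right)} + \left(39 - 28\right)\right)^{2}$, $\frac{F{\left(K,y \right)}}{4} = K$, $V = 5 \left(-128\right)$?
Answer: $-4191$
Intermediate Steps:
$V = -640$
$F{\left(K,y \right)} = 4 K$
$Y = -1217$ ($Y = 8 - \left(4 \cdot 6 + \left(39 - 28\right)\right)^{2} = 8 - \left(24 + \left(39 - 28\right)\right)^{2} = 8 - \left(24 + 11\right)^{2} = 8 - 35^{2} = 8 - 1225 = -1217$)
$\left(V + \left(-4975 + 2641\right)\right) + Y = \left(-640 + \left(-4975 + 2641\right)\right) - 1217 = \left(-640 - 2334\right) - 1217 = -2974 - 1217 = -4191$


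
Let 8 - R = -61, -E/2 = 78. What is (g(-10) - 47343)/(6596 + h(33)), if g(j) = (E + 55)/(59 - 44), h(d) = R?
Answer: -710246/99975 ≈ -7.1042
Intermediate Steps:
E = -156 (E = -2*78 = -156)
R = 69 (R = 8 - 1*(-61) = 8 + 61 = 69)
h(d) = 69
g(j) = -101/15 (g(j) = (-156 + 55)/(59 - 44) = -101/15)
(g(-10) - 47343)/(6596 + h(33)) = (-101/15 - 47343)/(6596 + 69) = -710246/15/6665 = -710246/15*1/6665 = -710246/99975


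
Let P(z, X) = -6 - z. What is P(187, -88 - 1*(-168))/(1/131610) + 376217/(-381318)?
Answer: -9685755938357/381318 ≈ -2.5401e+7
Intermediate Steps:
P(187, -88 - 1*(-168))/(1/131610) + 376217/(-381318) = (-6 - 1*187)/(1/131610) + 376217/(-381318) = (-6 - 187)/(1/131610) + 376217*(-1/381318) = -193*131610 - 376217/381318 = -25400730 - 376217/381318 = -9685755938357/381318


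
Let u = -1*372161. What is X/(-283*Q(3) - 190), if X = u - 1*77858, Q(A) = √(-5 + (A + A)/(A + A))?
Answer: 42751805/178228 - 127355377*I/178228 ≈ 239.87 - 714.56*I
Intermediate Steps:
u = -372161
Q(A) = 2*I (Q(A) = √(-5 + (2*A)/((2*A))) = √(-5 + (2*A)*(1/(2*A))) = √(-5 + 1) = √(-4) = 2*I)
X = -450019 (X = -372161 - 1*77858 = -372161 - 77858 = -450019)
X/(-283*Q(3) - 190) = -450019/(-566*I - 190) = -450019*(-190 + 566*I)/356456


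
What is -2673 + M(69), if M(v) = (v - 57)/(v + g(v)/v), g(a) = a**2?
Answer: -61477/23 ≈ -2672.9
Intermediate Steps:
M(v) = (-57 + v)/(2*v) (M(v) = (v - 57)/(v + v**2/v) = (-57 + v)/(v + v) = (-57 + v)/((2*v)) = (-57 + v)*(1/(2*v)) = (-57 + v)/(2*v))
-2673 + M(69) = -2673 + (1/2)*(-57 + 69)/69 = -2673 + (1/2)*(1/69)*12 = -2673 + 2/23 = -61477/23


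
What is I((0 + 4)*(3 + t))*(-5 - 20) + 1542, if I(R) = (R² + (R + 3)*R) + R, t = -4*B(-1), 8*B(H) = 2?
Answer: -2458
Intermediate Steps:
B(H) = ¼ (B(H) = (⅛)*2 = ¼)
t = -1 (t = -4*¼ = -1)
I(R) = R + R² + R*(3 + R) (I(R) = (R² + (3 + R)*R) + R = (R² + R*(3 + R)) + R = R + R² + R*(3 + R))
I((0 + 4)*(3 + t))*(-5 - 20) + 1542 = (2*((0 + 4)*(3 - 1))*(2 + (0 + 4)*(3 - 1)))*(-5 - 20) + 1542 = (2*(4*2)*(2 + 4*2))*(-25) + 1542 = (2*8*(2 + 8))*(-25) + 1542 = (2*8*10)*(-25) + 1542 = 160*(-25) + 1542 = -4000 + 1542 = -2458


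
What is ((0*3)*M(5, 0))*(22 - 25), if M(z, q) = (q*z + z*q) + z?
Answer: 0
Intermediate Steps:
M(z, q) = z + 2*q*z (M(z, q) = (q*z + q*z) + z = 2*q*z + z = z + 2*q*z)
((0*3)*M(5, 0))*(22 - 25) = ((0*3)*(5*(1 + 2*0)))*(22 - 25) = (0*(5*(1 + 0)))*(-3) = (0*(5*1))*(-3) = (0*5)*(-3) = 0*(-3) = 0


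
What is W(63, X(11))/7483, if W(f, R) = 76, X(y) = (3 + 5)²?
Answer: 76/7483 ≈ 0.010156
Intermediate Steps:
X(y) = 64 (X(y) = 8² = 64)
W(63, X(11))/7483 = 76/7483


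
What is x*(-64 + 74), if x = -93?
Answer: -930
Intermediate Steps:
x*(-64 + 74) = -93*(-64 + 74) = -93*10 = -930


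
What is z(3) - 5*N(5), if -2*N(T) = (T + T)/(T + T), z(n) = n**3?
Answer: 59/2 ≈ 29.500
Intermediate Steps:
N(T) = -1/2 (N(T) = -(T + T)/(2*(T + T)) = -2*T/(2*(2*T)) = -2*T*1/(2*T)/2 = -1/2*1 = -1/2)
z(3) - 5*N(5) = 3**3 - 5*(-1/2) = 27 + 5/2 = 59/2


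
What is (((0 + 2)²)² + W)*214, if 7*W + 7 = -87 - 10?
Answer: 1712/7 ≈ 244.57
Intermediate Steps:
W = -104/7 (W = -1 + (-87 - 10)/7 = -1 + (⅐)*(-97) = -1 - 97/7 = -104/7 ≈ -14.857)
(((0 + 2)²)² + W)*214 = (((0 + 2)²)² - 104/7)*214 = ((2²)² - 104/7)*214 = (4² - 104/7)*214 = (16 - 104/7)*214 = (8/7)*214 = 1712/7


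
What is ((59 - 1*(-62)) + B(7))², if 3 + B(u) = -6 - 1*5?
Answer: 11449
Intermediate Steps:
B(u) = -14 (B(u) = -3 + (-6 - 1*5) = -3 + (-6 - 5) = -3 - 11 = -14)
((59 - 1*(-62)) + B(7))² = ((59 - 1*(-62)) - 14)² = ((59 + 62) - 14)² = (121 - 14)² = 107² = 11449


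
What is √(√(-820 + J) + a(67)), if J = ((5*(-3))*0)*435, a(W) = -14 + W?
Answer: √(53 + 2*I*√205) ≈ 7.5247 + 1.9028*I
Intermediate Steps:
J = 0 (J = -15*0*435 = 0*435 = 0)
√(√(-820 + J) + a(67)) = √(√(-820 + 0) + (-14 + 67)) = √(√(-820) + 53) = √(2*I*√205 + 53) = √(53 + 2*I*√205)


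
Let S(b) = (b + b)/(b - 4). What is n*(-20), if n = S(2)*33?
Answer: 1320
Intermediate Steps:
S(b) = 2*b/(-4 + b) (S(b) = (2*b)/(-4 + b) = 2*b/(-4 + b))
n = -66 (n = (2*2/(-4 + 2))*33 = (2*2/(-2))*33 = (2*2*(-1/2))*33 = -2*33 = -66)
n*(-20) = -66*(-20) = 1320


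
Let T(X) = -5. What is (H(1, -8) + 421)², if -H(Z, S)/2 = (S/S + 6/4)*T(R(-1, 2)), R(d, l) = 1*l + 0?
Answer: 198916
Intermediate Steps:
R(d, l) = l (R(d, l) = l + 0 = l)
H(Z, S) = 25 (H(Z, S) = -2*(S/S + 6/4)*(-5) = -2*(1 + 6*(¼))*(-5) = -2*(1 + 3/2)*(-5) = -5*(-5) = -2*(-25/2) = 25)
(H(1, -8) + 421)² = (25 + 421)² = 446² = 198916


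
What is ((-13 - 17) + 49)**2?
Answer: 361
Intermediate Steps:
((-13 - 17) + 49)**2 = (-30 + 49)**2 = 19**2 = 361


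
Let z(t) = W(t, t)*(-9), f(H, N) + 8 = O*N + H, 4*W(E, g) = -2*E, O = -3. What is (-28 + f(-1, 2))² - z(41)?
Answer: 3329/2 ≈ 1664.5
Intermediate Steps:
W(E, g) = -E/2 (W(E, g) = (-2*E)/4 = -E/2)
f(H, N) = -8 + H - 3*N (f(H, N) = -8 + (-3*N + H) = -8 + (H - 3*N) = -8 + H - 3*N)
z(t) = 9*t/2 (z(t) = -t/2*(-9) = 9*t/2)
(-28 + f(-1, 2))² - z(41) = (-28 + (-8 - 1 - 3*2))² - 9*41/2 = (-28 + (-8 - 1 - 6))² - 1*369/2 = (-28 - 15)² - 369/2 = (-43)² - 369/2 = 1849 - 369/2 = 3329/2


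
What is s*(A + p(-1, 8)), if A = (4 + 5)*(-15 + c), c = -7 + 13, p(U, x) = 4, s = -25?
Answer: 1925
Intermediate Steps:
c = 6
A = -81 (A = (4 + 5)*(-15 + 6) = 9*(-9) = -81)
s*(A + p(-1, 8)) = -25*(-81 + 4) = -25*(-77) = 1925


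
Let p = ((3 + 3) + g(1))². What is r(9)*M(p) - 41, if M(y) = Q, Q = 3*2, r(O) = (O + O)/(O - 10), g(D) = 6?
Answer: -149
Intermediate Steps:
r(O) = 2*O/(-10 + O) (r(O) = (2*O)/(-10 + O) = 2*O/(-10 + O))
p = 144 (p = ((3 + 3) + 6)² = (6 + 6)² = 12² = 144)
Q = 6
M(y) = 6
r(9)*M(p) - 41 = (2*9/(-10 + 9))*6 - 41 = (2*9/(-1))*6 - 41 = (2*9*(-1))*6 - 41 = -18*6 - 41 = -108 - 41 = -149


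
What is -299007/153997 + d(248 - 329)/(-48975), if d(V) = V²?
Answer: -5218080714/2514001025 ≈ -2.0756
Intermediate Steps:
-299007/153997 + d(248 - 329)/(-48975) = -299007/153997 + (248 - 329)²/(-48975) = -299007*1/153997 + (-81)²*(-1/48975) = -299007/153997 + 6561*(-1/48975) = -299007/153997 - 2187/16325 = -5218080714/2514001025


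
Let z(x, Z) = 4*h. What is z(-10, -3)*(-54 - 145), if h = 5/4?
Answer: -995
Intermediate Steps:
h = 5/4 (h = 5*(1/4) = 5/4 ≈ 1.2500)
z(x, Z) = 5 (z(x, Z) = 4*(5/4) = 5)
z(-10, -3)*(-54 - 145) = 5*(-54 - 145) = 5*(-199) = -995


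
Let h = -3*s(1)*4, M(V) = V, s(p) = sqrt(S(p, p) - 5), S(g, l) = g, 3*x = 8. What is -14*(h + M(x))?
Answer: -112/3 + 336*I ≈ -37.333 + 336.0*I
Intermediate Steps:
x = 8/3 (x = (1/3)*8 = 8/3 ≈ 2.6667)
s(p) = sqrt(-5 + p) (s(p) = sqrt(p - 5) = sqrt(-5 + p))
h = -24*I (h = -3*sqrt(-5 + 1)*4 = -6*I*4 = -24*I ≈ -24.0*I)
-14*(h + M(x)) = -14*(-24*I + 8/3) = -14*(8/3 - 24*I) = -112/3 + 336*I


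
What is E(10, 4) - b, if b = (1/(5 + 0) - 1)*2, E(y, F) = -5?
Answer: -17/5 ≈ -3.4000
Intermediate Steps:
b = -8/5 (b = (1/5 - 1)*2 = (⅕ - 1)*2 = -⅘*2 = -8/5 ≈ -1.6000)
E(10, 4) - b = -5 - 1*(-8/5) = -5 + 8/5 = -17/5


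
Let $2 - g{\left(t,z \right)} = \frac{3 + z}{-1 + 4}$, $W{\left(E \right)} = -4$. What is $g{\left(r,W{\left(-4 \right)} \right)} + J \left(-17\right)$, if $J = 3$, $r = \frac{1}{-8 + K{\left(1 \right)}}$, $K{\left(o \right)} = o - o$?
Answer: $- \frac{146}{3} \approx -48.667$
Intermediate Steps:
$K{\left(o \right)} = 0$
$r = - \frac{1}{8}$ ($r = \frac{1}{-8 + 0} = \frac{1}{-8} = - \frac{1}{8} \approx -0.125$)
$g{\left(t,z \right)} = 1 - \frac{z}{3}$ ($g{\left(t,z \right)} = 2 - \frac{3 + z}{-1 + 4} = 2 - \frac{3 + z}{3} = 2 - \left(3 + z\right) \frac{1}{3} = 2 - \left(1 + \frac{z}{3}\right) = 1 - \frac{z}{3}$)
$g{\left(r,W{\left(-4 \right)} \right)} + J \left(-17\right) = \left(1 - - \frac{4}{3}\right) + 3 \left(-17\right) = \left(1 + \frac{4}{3}\right) - 51 = \frac{7}{3} - 51 = - \frac{146}{3}$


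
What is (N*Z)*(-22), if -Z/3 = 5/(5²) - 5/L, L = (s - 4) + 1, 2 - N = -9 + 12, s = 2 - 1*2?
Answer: -616/5 ≈ -123.20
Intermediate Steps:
s = 0 (s = 2 - 2 = 0)
N = -1 (N = 2 - (-9 + 12) = 2 - 1*3 = 2 - 3 = -1)
L = -3 (L = (0 - 4) + 1 = -4 + 1 = -3)
Z = -28/5 (Z = -3*(5/(5²) - 5/(-3)) = -3*(5/25 - 5*(-⅓)) = -3*(5*(1/25) + 5/3) = -3*(⅕ + 5/3) = -3*28/15 = -28/5 ≈ -5.6000)
(N*Z)*(-22) = -1*(-28/5)*(-22) = (28/5)*(-22) = -616/5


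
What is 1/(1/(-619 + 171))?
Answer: -448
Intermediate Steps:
1/(1/(-619 + 171)) = 1/(1/(-448)) = 1/(-1/448) = -448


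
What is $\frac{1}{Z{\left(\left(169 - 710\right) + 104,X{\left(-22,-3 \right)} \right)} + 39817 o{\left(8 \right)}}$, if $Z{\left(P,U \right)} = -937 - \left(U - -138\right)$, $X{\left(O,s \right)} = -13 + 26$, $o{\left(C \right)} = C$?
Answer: $\frac{1}{317448} \approx 3.1501 \cdot 10^{-6}$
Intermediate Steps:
$X{\left(O,s \right)} = 13$
$Z{\left(P,U \right)} = -1075 - U$ ($Z{\left(P,U \right)} = -937 - \left(U + 138\right) = -937 - \left(138 + U\right) = -1075 - U$)
$\frac{1}{Z{\left(\left(169 - 710\right) + 104,X{\left(-22,-3 \right)} \right)} + 39817 o{\left(8 \right)}} = \frac{1}{\left(-1075 - 13\right) + 39817 \cdot 8} = \frac{1}{\left(-1075 - 13\right) + 318536} = \frac{1}{-1088 + 318536} = \frac{1}{317448}$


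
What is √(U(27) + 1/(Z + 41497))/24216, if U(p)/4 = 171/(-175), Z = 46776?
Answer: I*√37308574534427/74816663880 ≈ 8.1641e-5*I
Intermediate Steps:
U(p) = -684/175 (U(p) = 4*(171/(-175)) = 4*(171*(-1/175)) = 4*(-171/175) = -684/175)
√(U(27) + 1/(Z + 41497))/24216 = √(-684/175 + 1/(46776 + 41497))/24216 = √(-684/175 + 1/88273)*(1/24216) = √(-60378557/15447775)*(1/24216) = (I*√37308574534427/3089555)*(1/24216) = I*√37308574534427/74816663880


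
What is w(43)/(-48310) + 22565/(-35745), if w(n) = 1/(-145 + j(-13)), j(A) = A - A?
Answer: -31613332201/50078387550 ≈ -0.63128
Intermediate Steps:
j(A) = 0
w(n) = -1/145 (w(n) = 1/(-145 + 0) = 1/(-145) = -1/145)
w(43)/(-48310) + 22565/(-35745) = -1/145/(-48310) + 22565/(-35745) = -1/145*(-1/48310) + 22565*(-1/35745) = 1/7004950 - 4513/7149 = -31613332201/50078387550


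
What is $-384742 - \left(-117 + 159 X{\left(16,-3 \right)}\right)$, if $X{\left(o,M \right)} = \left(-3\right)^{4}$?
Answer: $-397504$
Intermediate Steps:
$X{\left(o,M \right)} = 81$
$-384742 - \left(-117 + 159 X{\left(16,-3 \right)}\right) = -384742 + \left(\left(-159\right) 81 + 117\right) = -384742 + \left(-12879 + 117\right) = -384742 - 12762 = -397504$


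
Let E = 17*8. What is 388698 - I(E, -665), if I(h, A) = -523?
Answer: 389221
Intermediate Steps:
E = 136
388698 - I(E, -665) = 388698 - 1*(-523) = 388698 + 523 = 389221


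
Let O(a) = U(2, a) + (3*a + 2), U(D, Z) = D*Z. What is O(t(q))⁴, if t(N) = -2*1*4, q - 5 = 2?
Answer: 2085136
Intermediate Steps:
q = 7 (q = 5 + 2 = 7)
t(N) = -8 (t(N) = -2*4 = -8)
O(a) = 2 + 5*a (O(a) = 2*a + (3*a + 2) = 2*a + (2 + 3*a) = 2 + 5*a)
O(t(q))⁴ = (2 + 5*(-8))⁴ = (2 - 40)⁴ = (-38)⁴ = 2085136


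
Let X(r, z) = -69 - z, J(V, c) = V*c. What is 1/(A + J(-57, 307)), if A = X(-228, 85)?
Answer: -1/17653 ≈ -5.6648e-5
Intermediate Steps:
A = -154 (A = -69 - 1*85 = -69 - 85 = -154)
1/(A + J(-57, 307)) = 1/(-154 - 57*307) = 1/(-154 - 17499) = 1/(-17653) = -1/17653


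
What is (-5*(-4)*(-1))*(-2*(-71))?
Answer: -2840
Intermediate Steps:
(-5*(-4)*(-1))*(-2*(-71)) = (20*(-1))*142 = -20*142 = -2840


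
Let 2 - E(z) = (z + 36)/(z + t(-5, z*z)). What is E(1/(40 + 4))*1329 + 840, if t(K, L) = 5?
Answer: -1333407/221 ≈ -6033.5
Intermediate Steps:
E(z) = 2 - (36 + z)/(5 + z) (E(z) = 2 - (z + 36)/(z + 5) = 2 - (36 + z)/(5 + z))
E(1/(40 + 4))*1329 + 840 = ((-26 + 1/(40 + 4))/(5 + 1/(40 + 4)))*1329 + 840 = ((-26 + 1/44)/(5 + 1/44))*1329 + 840 = (-1143/44/(221/44))*1329 + 840 = ((44/221)*(-1143/44))*1329 + 840 = -1143/221*1329 + 840 = -1519047/221 + 840 = -1333407/221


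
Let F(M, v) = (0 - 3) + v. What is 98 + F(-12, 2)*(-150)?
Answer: 248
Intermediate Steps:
F(M, v) = -3 + v
98 + F(-12, 2)*(-150) = 98 + (-3 + 2)*(-150) = 98 - 1*(-150) = 98 + 150 = 248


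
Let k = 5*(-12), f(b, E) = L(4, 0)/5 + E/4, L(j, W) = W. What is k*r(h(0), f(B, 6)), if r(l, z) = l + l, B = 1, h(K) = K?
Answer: 0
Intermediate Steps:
f(b, E) = E/4 (f(b, E) = 0/5 + E/4 = 0*(⅕) + E*(¼) = 0 + E/4 = E/4)
r(l, z) = 2*l
k = -60
k*r(h(0), f(B, 6)) = -120*0 = -60*0 = 0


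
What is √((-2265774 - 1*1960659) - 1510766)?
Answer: I*√5737199 ≈ 2395.2*I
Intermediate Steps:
√((-2265774 - 1*1960659) - 1510766) = √((-2265774 - 1960659) - 1510766) = √(-4226433 - 1510766) = √(-5737199) = I*√5737199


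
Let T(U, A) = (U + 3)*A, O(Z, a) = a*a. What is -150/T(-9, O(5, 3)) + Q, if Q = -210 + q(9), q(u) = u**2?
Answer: -1136/9 ≈ -126.22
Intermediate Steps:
O(Z, a) = a**2
T(U, A) = A*(3 + U) (T(U, A) = (3 + U)*A = A*(3 + U))
Q = -129 (Q = -210 + 9**2 = -210 + 81 = -129)
-150/T(-9, O(5, 3)) + Q = -150*1/(9*(3 - 9)) - 129 = -150/(9*(-6)) - 129 = -150/(-54) - 129 = -150*(-1/54) - 129 = 25/9 - 129 = -1136/9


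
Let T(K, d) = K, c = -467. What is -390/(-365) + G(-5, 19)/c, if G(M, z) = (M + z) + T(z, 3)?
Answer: 34017/34091 ≈ 0.99783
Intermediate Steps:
G(M, z) = M + 2*z (G(M, z) = (M + z) + z = M + 2*z)
-390/(-365) + G(-5, 19)/c = -390/(-365) + (-5 + 2*19)/(-467) = -390*(-1/365) + (-5 + 38)*(-1/467) = 78/73 + 33*(-1/467) = 78/73 - 33/467 = 34017/34091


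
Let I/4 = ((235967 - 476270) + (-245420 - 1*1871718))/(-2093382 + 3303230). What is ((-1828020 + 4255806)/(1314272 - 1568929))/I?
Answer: 734313009132/600338852737 ≈ 1.2232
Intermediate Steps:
I = -2357441/302462 (I = 4*(((235967 - 476270) + (-245420 - 1*1871718))/(-2093382 + 3303230)) = 4*((-240303 + (-245420 - 1871718))/1209848) = 4*((-240303 - 2117138)*(1/1209848)) = 4*(-2357441*1/1209848) = 4*(-2357441/1209848) = -2357441/302462 ≈ -7.7942)
((-1828020 + 4255806)/(1314272 - 1568929))/I = ((-1828020 + 4255806)/(1314272 - 1568929))/(-2357441/302462) = (2427786/(-254657))*(-302462/2357441) = (2427786*(-1/254657))*(-302462/2357441) = -2427786/254657*(-302462/2357441) = 734313009132/600338852737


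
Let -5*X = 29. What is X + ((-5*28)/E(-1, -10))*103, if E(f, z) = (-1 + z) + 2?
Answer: 71839/45 ≈ 1596.4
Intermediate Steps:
E(f, z) = 1 + z
X = -29/5 (X = -1/5*29 = -29/5 ≈ -5.8000)
X + ((-5*28)/E(-1, -10))*103 = -29/5 + ((-5*28)/(1 - 10))*103 = -29/5 - 140/(-9)*103 = -29/5 - 140*(-1/9)*103 = -29/5 + (140/9)*103 = -29/5 + 14420/9 = 71839/45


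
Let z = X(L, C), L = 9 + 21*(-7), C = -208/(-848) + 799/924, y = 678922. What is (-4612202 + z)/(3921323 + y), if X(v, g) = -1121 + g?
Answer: -225923599597/225283198140 ≈ -1.0028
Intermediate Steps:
C = 54359/48972 (C = -208*(-1/848) + 799*(1/924) = 13/53 + 799/924 = 54359/48972 ≈ 1.1100)
L = -138 (L = 9 - 147 = -138)
z = -54843253/48972 (z = -1121 + 54359/48972 = -54843253/48972 ≈ -1119.9)
(-4612202 + z)/(3921323 + y) = (-4612202 - 54843253/48972)/(3921323 + 678922) = -225923599597/48972/4600245 = -225923599597/48972*1/4600245 = -225923599597/225283198140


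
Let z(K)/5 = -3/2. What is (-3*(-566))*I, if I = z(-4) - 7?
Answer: -24621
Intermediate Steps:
z(K) = -15/2 (z(K) = 5*(-3/2) = -15/2)
I = -29/2 (I = -15/2 - 7 = -29/2 ≈ -14.500)
(-3*(-566))*I = -3*(-566)*(-29/2) = 1698*(-29/2) = -24621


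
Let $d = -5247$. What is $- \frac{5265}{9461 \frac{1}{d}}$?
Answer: $\frac{27625455}{9461} \approx 2919.9$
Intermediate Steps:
$- \frac{5265}{9461 \frac{1}{d}} = - \frac{5265}{9461 \frac{1}{-5247}} = - \frac{5265}{9461 \left(- \frac{1}{5247}\right)} = - \frac{5265}{- \frac{9461}{5247}} = \left(-5265\right) \left(- \frac{5247}{9461}\right) = \frac{27625455}{9461}$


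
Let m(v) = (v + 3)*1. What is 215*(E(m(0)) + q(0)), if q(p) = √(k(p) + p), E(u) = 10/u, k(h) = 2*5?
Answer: 2150/3 + 215*√10 ≈ 1396.6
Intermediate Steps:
k(h) = 10
m(v) = 3 + v (m(v) = (3 + v)*1 = 3 + v)
q(p) = √(10 + p)
215*(E(m(0)) + q(0)) = 215*(10/(3 + 0) + √(10 + 0)) = 215*(10/3 + √10) = 2150/3 + 215*√10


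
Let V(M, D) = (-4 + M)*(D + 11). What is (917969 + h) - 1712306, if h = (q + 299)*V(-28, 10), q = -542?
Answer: -631041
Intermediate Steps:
V(M, D) = (-4 + M)*(11 + D)
h = 163296 (h = (-542 + 299)*(-44 - 4*10 + 11*(-28) + 10*(-28)) = -243*(-44 - 40 - 308 - 280) = -243*(-672) = 163296)
(917969 + h) - 1712306 = (917969 + 163296) - 1712306 = 1081265 - 1712306 = -631041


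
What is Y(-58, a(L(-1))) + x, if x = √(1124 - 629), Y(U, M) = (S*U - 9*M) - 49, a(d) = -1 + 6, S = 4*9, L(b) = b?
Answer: -2182 + 3*√55 ≈ -2159.8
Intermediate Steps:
S = 36
a(d) = 5
Y(U, M) = -49 - 9*M + 36*U (Y(U, M) = (36*U - 9*M) - 49 = (-9*M + 36*U) - 49 = -49 - 9*M + 36*U)
x = 3*√55 (x = √495 = 3*√55 ≈ 22.249)
Y(-58, a(L(-1))) + x = (-49 - 9*5 + 36*(-58)) + 3*√55 = (-49 - 45 - 2088) + 3*√55 = -2182 + 3*√55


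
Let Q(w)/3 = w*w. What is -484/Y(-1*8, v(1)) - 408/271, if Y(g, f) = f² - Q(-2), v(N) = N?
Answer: 11516/271 ≈ 42.494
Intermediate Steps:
Q(w) = 3*w² (Q(w) = 3*(w*w) = 3*w²)
Y(g, f) = -12 + f² (Y(g, f) = f² - 3*(-2)² = f² - 3*4 = f² - 1*12 = f² - 12 = -12 + f²)
-484/Y(-1*8, v(1)) - 408/271 = -484/(-12 + 1²) - 408/271 = -484/(-12 + 1) - 408*1/271 = -484/(-11) - 408/271 = -484*(-1/11) - 408/271 = 44 - 408/271 = 11516/271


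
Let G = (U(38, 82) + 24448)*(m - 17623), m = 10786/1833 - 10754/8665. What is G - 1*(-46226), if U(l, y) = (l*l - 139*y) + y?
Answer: -4078088152051582/15882945 ≈ -2.5676e+8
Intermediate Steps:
U(l, y) = l² - 138*y (U(l, y) = (l² - 139*y) + y = l² - 138*y)
m = 73748608/15882945 (m = 10786*(1/1833) - 10754*1/8665 = 10786/1833 - 10754/8665 = 73748608/15882945 ≈ 4.6433)
G = -4078822357067152/15882945 (G = ((38² - 138*82) + 24448)*(73748608/15882945 - 17623) = ((1444 - 11316) + 24448)*(-279831391127/15882945) = (-9872 + 24448)*(-279831391127/15882945) = 14576*(-279831391127/15882945) = -4078822357067152/15882945 ≈ -2.5681e+8)
G - 1*(-46226) = -4078822357067152/15882945 - 1*(-46226) = -4078822357067152/15882945 + 46226 = -4078088152051582/15882945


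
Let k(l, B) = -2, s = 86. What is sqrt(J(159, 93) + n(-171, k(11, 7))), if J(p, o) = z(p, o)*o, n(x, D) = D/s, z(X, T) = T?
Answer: sqrt(15991958)/43 ≈ 93.000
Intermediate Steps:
n(x, D) = D/86
J(p, o) = o**2 (J(p, o) = o*o = o**2)
sqrt(J(159, 93) + n(-171, k(11, 7))) = sqrt(93**2 + (1/86)*(-2)) = sqrt(8649 - 1/43) = sqrt(371906/43) = sqrt(15991958)/43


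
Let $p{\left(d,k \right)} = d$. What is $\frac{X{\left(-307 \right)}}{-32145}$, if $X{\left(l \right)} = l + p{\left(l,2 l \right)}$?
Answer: $\frac{614}{32145} \approx 0.019101$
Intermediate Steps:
$X{\left(l \right)} = 2 l$ ($X{\left(l \right)} = l + l = 2 l$)
$\frac{X{\left(-307 \right)}}{-32145} = \frac{2 \left(-307\right)}{-32145} = \left(-614\right) \left(- \frac{1}{32145}\right) = \frac{614}{32145}$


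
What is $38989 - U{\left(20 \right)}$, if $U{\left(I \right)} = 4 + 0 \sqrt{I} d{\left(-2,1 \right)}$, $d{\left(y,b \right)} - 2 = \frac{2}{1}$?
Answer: $38985$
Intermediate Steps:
$d{\left(y,b \right)} = 4$ ($d{\left(y,b \right)} = 2 + \frac{2}{1} = 2 + 2 \cdot 1 = 2 + 2 = 4$)
$U{\left(I \right)} = 4$ ($U{\left(I \right)} = 4 + 0 \sqrt{I} 4 = 4 + 0 \cdot 4 = 4 + 0 = 4$)
$38989 - U{\left(20 \right)} = 38989 - 4 = 38985$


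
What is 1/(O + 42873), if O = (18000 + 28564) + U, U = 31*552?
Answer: 1/106549 ≈ 9.3853e-6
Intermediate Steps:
U = 17112
O = 63676 (O = (18000 + 28564) + 17112 = 46564 + 17112 = 63676)
1/(O + 42873) = 1/(63676 + 42873) = 1/106549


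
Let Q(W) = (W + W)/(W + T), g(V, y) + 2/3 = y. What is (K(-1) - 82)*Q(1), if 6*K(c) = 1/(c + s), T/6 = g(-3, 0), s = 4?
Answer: 1475/27 ≈ 54.630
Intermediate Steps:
g(V, y) = -⅔ + y
T = -4 (T = 6*(-⅔ + 0) = 6*(-⅔) = -4)
K(c) = 1/(6*(4 + c)) (K(c) = 1/(6*(c + 4)) = 1/(6*(4 + c)))
Q(W) = 2*W/(-4 + W) (Q(W) = (W + W)/(W - 4) = (2*W)/(-4 + W) = 2*W/(-4 + W))
(K(-1) - 82)*Q(1) = (1/(6*(4 - 1)) - 82)*(2*1/(-4 + 1)) = ((⅙)/3 - 82)*(2*1/(-3)) = ((⅙)*(⅓) - 82)*(2*1*(-⅓)) = (1/18 - 82)*(-⅔) = -1475/18*(-⅔) = 1475/27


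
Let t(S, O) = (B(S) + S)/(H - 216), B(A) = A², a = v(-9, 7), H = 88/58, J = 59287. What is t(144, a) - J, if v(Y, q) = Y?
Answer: -18468533/311 ≈ -59384.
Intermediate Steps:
H = 44/29 (H = 88*(1/58) = 44/29 ≈ 1.5172)
a = -9
t(S, O) = -29*S/6220 - 29*S²/6220 (t(S, O) = (S² + S)/(44/29 - 216) = (S + S²)/(-6220/29) = (S + S²)*(-29/6220) = -29*S/6220 - 29*S²/6220)
t(144, a) - J = (29/6220)*144*(-1 - 1*144) - 1*59287 = (29/6220)*144*(-1 - 144) - 59287 = (29/6220)*144*(-145) - 59287 = -30276/311 - 59287 = -18468533/311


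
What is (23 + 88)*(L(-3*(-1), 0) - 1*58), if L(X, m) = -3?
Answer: -6771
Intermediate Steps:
(23 + 88)*(L(-3*(-1), 0) - 1*58) = (23 + 88)*(-3 - 1*58) = 111*(-3 - 58) = 111*(-61) = -6771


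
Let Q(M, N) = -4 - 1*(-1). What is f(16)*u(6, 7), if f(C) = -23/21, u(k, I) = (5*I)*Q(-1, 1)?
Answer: 115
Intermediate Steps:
Q(M, N) = -3 (Q(M, N) = -4 + 1 = -3)
u(k, I) = -15*I (u(k, I) = (5*I)*(-3) = -15*I)
f(C) = -23/21 (f(C) = -23*1/21 = -23/21)
f(16)*u(6, 7) = -(-115)*7/7 = -23/21*(-105) = 115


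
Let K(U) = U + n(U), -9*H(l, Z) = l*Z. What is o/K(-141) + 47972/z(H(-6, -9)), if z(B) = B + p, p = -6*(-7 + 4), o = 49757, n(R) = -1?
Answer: 1553735/426 ≈ 3647.3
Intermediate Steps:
H(l, Z) = -Z*l/9 (H(l, Z) = -l*Z/9 = -Z*l/9)
p = 18 (p = -6*(-3) = 18)
K(U) = -1 + U (K(U) = U - 1 = -1 + U)
z(B) = 18 + B (z(B) = B + 18 = 18 + B)
o/K(-141) + 47972/z(H(-6, -9)) = 49757/(-1 - 141) + 47972/(18 - ⅑*(-9)*(-6)) = 49757/(-142) + 47972/(18 - 6) = 49757*(-1/142) + 47972/12 = -49757/142 + 47972*(1/12) = -49757/142 + 11993/3 = 1553735/426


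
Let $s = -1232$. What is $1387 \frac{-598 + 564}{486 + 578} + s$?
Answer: $- \frac{35737}{28} \approx -1276.3$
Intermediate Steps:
$1387 \frac{-598 + 564}{486 + 578} + s = 1387 \frac{-598 + 564}{486 + 578} - 1232 = 1387 \left(- \frac{34}{1064}\right) - 1232 = 1387 \left(\left(-34\right) \frac{1}{1064}\right) - 1232 = 1387 \left(- \frac{17}{532}\right) - 1232 = - \frac{1241}{28} - 1232 = - \frac{35737}{28}$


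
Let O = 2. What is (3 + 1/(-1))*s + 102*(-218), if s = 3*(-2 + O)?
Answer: -22236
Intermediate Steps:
s = 0 (s = 3*(-2 + 2) = 3*0 = 0)
(3 + 1/(-1))*s + 102*(-218) = (3 + 1/(-1))*0 + 102*(-218) = (3 - 1)*0 - 22236 = 2*0 - 22236 = 0 - 22236 = -22236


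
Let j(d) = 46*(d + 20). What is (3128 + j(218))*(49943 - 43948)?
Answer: 84385620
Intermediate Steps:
j(d) = 920 + 46*d (j(d) = 46*(20 + d) = 920 + 46*d)
(3128 + j(218))*(49943 - 43948) = (3128 + (920 + 46*218))*(49943 - 43948) = (3128 + (920 + 10028))*5995 = (3128 + 10948)*5995 = 14076*5995 = 84385620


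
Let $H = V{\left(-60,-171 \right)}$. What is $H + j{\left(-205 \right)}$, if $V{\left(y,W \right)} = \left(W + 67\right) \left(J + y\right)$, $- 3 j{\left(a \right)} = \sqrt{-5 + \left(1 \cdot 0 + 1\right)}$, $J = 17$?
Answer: $4472 - \frac{2 i}{3} \approx 4472.0 - 0.66667 i$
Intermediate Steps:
$j{\left(a \right)} = - \frac{2 i}{3}$ ($j{\left(a \right)} = - \frac{\sqrt{-5 + \left(1 \cdot 0 + 1\right)}}{3} = - \frac{\sqrt{-5 + \left(0 + 1\right)}}{3} = - \frac{\sqrt{-5 + 1}}{3} = - \frac{\sqrt{-4}}{3} = - \frac{2 i}{3}$)
$V{\left(y,W \right)} = \left(17 + y\right) \left(67 + W\right)$ ($V{\left(y,W \right)} = \left(W + 67\right) \left(17 + y\right) = \left(67 + W\right) \left(17 + y\right) = \left(17 + y\right) \left(67 + W\right)$)
$H = 4472$ ($H = 1139 + 17 \left(-171\right) + 67 \left(-60\right) - -10260 = 1139 - 2907 - 4020 + 10260 = 4472$)
$H + j{\left(-205 \right)} = 4472 - \frac{2 i}{3}$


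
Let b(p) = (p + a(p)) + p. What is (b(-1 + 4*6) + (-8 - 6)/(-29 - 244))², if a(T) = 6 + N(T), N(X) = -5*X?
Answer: 6027025/1521 ≈ 3962.5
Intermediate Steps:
a(T) = 6 - 5*T
b(p) = 6 - 3*p (b(p) = (p + (6 - 5*p)) + p = (6 - 4*p) + p = 6 - 3*p)
(b(-1 + 4*6) + (-8 - 6)/(-29 - 244))² = ((6 - 3*(-1 + 4*6)) + (-8 - 6)/(-29 - 244))² = ((6 - 3*(-1 + 24)) - 14/(-273))² = ((6 - 3*23) - 14*(-1/273))² = ((6 - 69) + 2/39)² = (-63 + 2/39)² = (-2455/39)² = 6027025/1521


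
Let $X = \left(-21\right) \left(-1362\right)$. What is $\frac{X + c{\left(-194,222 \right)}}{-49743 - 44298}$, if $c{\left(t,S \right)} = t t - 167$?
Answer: $- \frac{66071}{94041} \approx -0.70258$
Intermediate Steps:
$c{\left(t,S \right)} = -167 + t^{2}$ ($c{\left(t,S \right)} = t^{2} - 167 = -167 + t^{2}$)
$X = 28602$
$\frac{X + c{\left(-194,222 \right)}}{-49743 - 44298} = \frac{28602 - \left(167 - \left(-194\right)^{2}\right)}{-49743 - 44298} = \frac{28602 + \left(-167 + 37636\right)}{-94041} = \left(28602 + 37469\right) \left(- \frac{1}{94041}\right) = 66071 \left(- \frac{1}{94041}\right) = - \frac{66071}{94041}$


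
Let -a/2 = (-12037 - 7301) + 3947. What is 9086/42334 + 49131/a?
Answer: 1179798503/651562594 ≈ 1.8107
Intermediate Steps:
a = 30782 (a = -2*((-12037 - 7301) + 3947) = -2*(-19338 + 3947) = -2*(-15391) = 30782)
9086/42334 + 49131/a = 9086/42334 + 49131/30782 = 9086*(1/42334) + 49131*(1/30782) = 4543/21167 + 49131/30782 = 1179798503/651562594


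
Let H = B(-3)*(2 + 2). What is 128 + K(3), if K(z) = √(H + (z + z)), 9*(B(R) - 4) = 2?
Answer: 128 + √206/3 ≈ 132.78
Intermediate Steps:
B(R) = 38/9 (B(R) = 4 + (⅑)*2 = 4 + 2/9 = 38/9)
H = 152/9 (H = 38*(2 + 2)/9 = (38/9)*4 = 152/9 ≈ 16.889)
K(z) = √(152/9 + 2*z) (K(z) = √(152/9 + (z + z)) = √(152/9 + 2*z))
128 + K(3) = 128 + √(152 + 18*3)/3 = 128 + √(152 + 54)/3 = 128 + √206/3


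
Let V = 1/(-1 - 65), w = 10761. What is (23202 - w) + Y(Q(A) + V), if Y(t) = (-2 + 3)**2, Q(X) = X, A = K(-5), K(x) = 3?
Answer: 12442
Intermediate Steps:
A = 3
V = -1/66 (V = 1/(-66) = -1/66 ≈ -0.015152)
Y(t) = 1 (Y(t) = 1**2 = 1)
(23202 - w) + Y(Q(A) + V) = (23202 - 1*10761) + 1 = (23202 - 10761) + 1 = 12441 + 1 = 12442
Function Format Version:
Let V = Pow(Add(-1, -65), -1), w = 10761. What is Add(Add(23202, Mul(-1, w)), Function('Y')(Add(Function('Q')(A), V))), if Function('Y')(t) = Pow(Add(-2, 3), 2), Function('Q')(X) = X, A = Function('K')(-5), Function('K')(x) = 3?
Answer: 12442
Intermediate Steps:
A = 3
V = Rational(-1, 66) (V = Pow(-66, -1) = Rational(-1, 66) ≈ -0.015152)
Function('Y')(t) = 1 (Function('Y')(t) = Pow(1, 2) = 1)
Add(Add(23202, Mul(-1, w)), Function('Y')(Add(Function('Q')(A), V))) = Add(Add(23202, Mul(-1, 10761)), 1) = Add(Add(23202, -10761), 1) = Add(12441, 1) = 12442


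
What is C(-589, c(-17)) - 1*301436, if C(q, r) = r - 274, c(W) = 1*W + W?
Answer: -301744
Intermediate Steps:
c(W) = 2*W (c(W) = W + W = 2*W)
C(q, r) = -274 + r
C(-589, c(-17)) - 1*301436 = (-274 + 2*(-17)) - 1*301436 = (-274 - 34) - 301436 = -308 - 301436 = -301744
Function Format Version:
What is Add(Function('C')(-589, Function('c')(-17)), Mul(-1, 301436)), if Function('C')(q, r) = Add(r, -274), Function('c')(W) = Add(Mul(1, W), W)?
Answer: -301744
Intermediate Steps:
Function('c')(W) = Mul(2, W) (Function('c')(W) = Add(W, W) = Mul(2, W))
Function('C')(q, r) = Add(-274, r)
Add(Function('C')(-589, Function('c')(-17)), Mul(-1, 301436)) = Add(Add(-274, Mul(2, -17)), Mul(-1, 301436)) = Add(Add(-274, -34), -301436) = Add(-308, -301436) = -301744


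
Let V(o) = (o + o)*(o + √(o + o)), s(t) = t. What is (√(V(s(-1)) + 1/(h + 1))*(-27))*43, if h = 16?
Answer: -1161*√(595 - 578*I*√2)/17 ≈ -1935.3 + 984.99*I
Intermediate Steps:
V(o) = 2*o*(o + √2*√o) (V(o) = (2*o)*(o + √(2*o)) = (2*o)*(o + √2*√o) = 2*o*(o + √2*√o))
(√(V(s(-1)) + 1/(h + 1))*(-27))*43 = (√((2*(-1)² + 2*√2*(-1)^(3/2)) + 1/(16 + 1))*(-27))*43 = (√((2*1 + 2*√2*(-I)) + 1/17)*(-27))*43 = (√((2 - 2*I*√2) + 1/17)*(-27))*43 = (√(35/17 - 2*I*√2)*(-27))*43 = -27*√(35/17 - 2*I*√2)*43 = -1161*√(35/17 - 2*I*√2)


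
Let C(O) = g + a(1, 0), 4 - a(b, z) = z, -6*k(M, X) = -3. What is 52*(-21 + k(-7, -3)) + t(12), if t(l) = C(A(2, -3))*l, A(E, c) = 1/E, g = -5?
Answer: -1078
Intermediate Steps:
k(M, X) = ½ (k(M, X) = -⅙*(-3) = ½)
a(b, z) = 4 - z
C(O) = -1 (C(O) = -5 + (4 - 1*0) = -5 + (4 + 0) = -5 + 4 = -1)
t(l) = -l
52*(-21 + k(-7, -3)) + t(12) = 52*(-21 + ½) - 1*12 = 52*(-41/2) - 12 = -1066 - 12 = -1078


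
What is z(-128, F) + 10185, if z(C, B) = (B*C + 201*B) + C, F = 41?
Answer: 13050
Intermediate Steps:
z(C, B) = C + 201*B + B*C (z(C, B) = (201*B + B*C) + C = C + 201*B + B*C)
z(-128, F) + 10185 = (-128 + 201*41 + 41*(-128)) + 10185 = (-128 + 8241 - 5248) + 10185 = 2865 + 10185 = 13050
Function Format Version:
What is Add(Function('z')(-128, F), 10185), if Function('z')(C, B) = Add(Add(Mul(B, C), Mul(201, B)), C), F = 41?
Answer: 13050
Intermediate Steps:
Function('z')(C, B) = Add(C, Mul(201, B), Mul(B, C)) (Function('z')(C, B) = Add(Add(Mul(201, B), Mul(B, C)), C) = Add(C, Mul(201, B), Mul(B, C)))
Add(Function('z')(-128, F), 10185) = Add(Add(-128, Mul(201, 41), Mul(41, -128)), 10185) = Add(Add(-128, 8241, -5248), 10185) = Add(2865, 10185) = 13050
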